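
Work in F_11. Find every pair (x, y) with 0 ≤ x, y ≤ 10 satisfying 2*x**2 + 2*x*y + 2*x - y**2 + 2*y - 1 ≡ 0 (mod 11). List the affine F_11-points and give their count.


Affine F_11-points: {(0, 1), (2, 0), (2, 6), (4, 2), (4, 8), (6, 7), (8, 0), (8, 7), (9, 1), (9, 8)}; count = 10.

For each of the 121 pairs (x, y) ∈ F_11², evaluate f(x, y) mod 11. Record the zeros.
  x = 0: [0↦10, 1↦0, 2↦10, 3↦7, 4↦2, 5↦6, 6↦8, 7↦8, 8↦6, 9↦2, 10↦7]  zeros at y ∈ {1}
  x = 1: [0↦3, 1↦6, 2↦7, 3↦6, 4↦3, 5↦9, 6↦2, 7↦4, 8↦4, 9↦2, 10↦9]  zeros at y ∈ ∅
  x = 2: [0↦0, 1↦5, 2↦8, 3↦9, 4↦8, 5↦5, 6↦0, 7↦4, 8↦6, 9↦6, 10↦4]  zeros at y ∈ {0, 6}
  x = 3: [0↦1, 1↦8, 2↦2, 3↦5, 4↦6, 5↦5, 6↦2, 7↦8, 8↦1, 9↦3, 10↦3]  zeros at y ∈ ∅
  x = 4: [0↦6, 1↦4, 2↦0, 3↦5, 4↦8, 5↦9, 6↦8, 7↦5, 8↦0, 9↦4, 10↦6]  zeros at y ∈ {2, 8}
  x = 5: [0↦4, 1↦4, 2↦2, 3↦9, 4↦3, 5↦6, 6↦7, 7↦6, 8↦3, 9↦9, 10↦2]  zeros at y ∈ ∅
  x = 6: [0↦6, 1↦8, 2↦8, 3↦6, 4↦2, 5↦7, 6↦10, 7↦0, 8↦10, 9↦7, 10↦2]  zeros at y ∈ {7}
  x = 7: [0↦1, 1↦5, 2↦7, 3↦7, 4↦5, 5↦1, 6↦6, 7↦9, 8↦10, 9↦9, 10↦6]  zeros at y ∈ ∅
  x = 8: [0↦0, 1↦6, 2↦10, 3↦1, 4↦1, 5↦10, 6↦6, 7↦0, 8↦3, 9↦4, 10↦3]  zeros at y ∈ {0, 7}
  x = 9: [0↦3, 1↦0, 2↦6, 3↦10, 4↦1, 5↦1, 6↦10, 7↦6, 8↦0, 9↦3, 10↦4]  zeros at y ∈ {1, 8}
  x = 10: [0↦10, 1↦9, 2↦6, 3↦1, 4↦5, 5↦7, 6↦7, 7↦5, 8↦1, 9↦6, 10↦9]  zeros at y ∈ ∅
Collecting zeros: affine points = {(0, 1), (2, 0), (2, 6), (4, 2), (4, 8), (6, 7), (8, 0), (8, 7), (9, 1), (9, 8)}.
Total count |C(F_11)_aff| = 10.


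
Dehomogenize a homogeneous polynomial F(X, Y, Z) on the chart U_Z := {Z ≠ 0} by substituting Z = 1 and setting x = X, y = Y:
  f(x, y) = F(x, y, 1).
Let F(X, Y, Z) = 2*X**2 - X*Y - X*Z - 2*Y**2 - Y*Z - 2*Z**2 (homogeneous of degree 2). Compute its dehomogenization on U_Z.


f(x, y) = 2*x**2 - x*y - x - 2*y**2 - y - 2

On U_Z we set Z = 1. Each monomial c·X^i·Y^j·Z^k in F becomes c·x^i·y^j·1^k = c·x^i·y^j.
Substituting Z = 1: F(X, Y, 1) = 2*x**2 - x*y - x - 2*y**2 - y - 2.
Note: deg(f) ≤ deg(F) = 2; strict inequality happens when F is divisible by Z (lost terms).


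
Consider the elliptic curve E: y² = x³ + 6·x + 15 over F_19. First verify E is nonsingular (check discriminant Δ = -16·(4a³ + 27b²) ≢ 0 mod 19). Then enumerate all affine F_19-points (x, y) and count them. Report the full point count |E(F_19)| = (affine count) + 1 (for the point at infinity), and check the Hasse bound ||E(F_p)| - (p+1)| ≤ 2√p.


Affine points = {(2, 4), (2, 15), (6, 1), (6, 18), (7, 1), (7, 18), (8, 9), (8, 10), (9, 0), (10, 7), (10, 12), (11, 5), (11, 14)}; affine count = 13; |E(F_19)| = 14.

Discriminant check: Δ ∝ 4a³ + 27b² = 4·6³ + 27·15² = 4·216 + 27·225 ≡ 4 (mod 19). Nonzero ⇒ E is nonsingular.
For each x ∈ F_19, compute rhs = x³ + 6·x + 15 mod 19, then count y ∈ F_19 with y² ≡ rhs.
  x = 0: rhs = 15, matching y values: none (0 points).
  x = 1: rhs = 3, matching y values: none (0 points).
  x = 2: rhs = 16, matching y values: 4, 15 (2 points).
  x = 3: rhs = 3, matching y values: none (0 points).
  x = 4: rhs = 8, matching y values: none (0 points).
  x = 5: rhs = 18, matching y values: none (0 points).
  x = 6: rhs = 1, matching y values: 1, 18 (2 points).
  x = 7: rhs = 1, matching y values: 1, 18 (2 points).
  x = 8: rhs = 5, matching y values: 9, 10 (2 points).
  x = 9: rhs = 0, matching y values: 0 (1 points).
  x = 10: rhs = 11, matching y values: 7, 12 (2 points).
  x = 11: rhs = 6, matching y values: 5, 14 (2 points).
  x = 12: rhs = 10, matching y values: none (0 points).
  x = 13: rhs = 10, matching y values: none (0 points).
  x = 14: rhs = 12, matching y values: none (0 points).
  x = 15: rhs = 3, matching y values: none (0 points).
  x = 16: rhs = 8, matching y values: none (0 points).
  x = 17: rhs = 14, matching y values: none (0 points).
  x = 18: rhs = 8, matching y values: none (0 points).
Total affine count: 13.
Full point count |E(F_19)| = 13 + 1 = 14.
Hasse bound: |14 − (19+1)| = |-6| = 6 ≤ 2√19 ≈ 8.7178 ✓.


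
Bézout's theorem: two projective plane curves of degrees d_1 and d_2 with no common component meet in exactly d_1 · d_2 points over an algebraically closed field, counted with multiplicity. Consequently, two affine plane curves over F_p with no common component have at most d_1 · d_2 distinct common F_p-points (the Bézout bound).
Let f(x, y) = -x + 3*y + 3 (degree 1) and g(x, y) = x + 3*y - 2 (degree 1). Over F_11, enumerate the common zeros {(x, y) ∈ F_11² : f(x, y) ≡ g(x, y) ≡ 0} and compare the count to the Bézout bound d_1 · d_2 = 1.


Common zeros: {(8, 9)}; count = 1; Bézout bound = 1.

deg(f) = 1, deg(g) = 1, so Bézout bound = 1.
Scan x ∈ F_11. For each x, list the y ∈ F_11 with f(x, y) ≡ 0 and those with g(x, y) ≡ 0 (mod 11); the common zeros in that column are the intersection.
  x = 0: f ≡ 0 at y ∈ {10}; g ≡ 0 at y ∈ {8}; common: ∅.
  x = 1: f ≡ 0 at y ∈ {3}; g ≡ 0 at y ∈ {4}; common: ∅.
  x = 2: f ≡ 0 at y ∈ {7}; g ≡ 0 at y ∈ {0}; common: ∅.
  x = 3: f ≡ 0 at y ∈ {0}; g ≡ 0 at y ∈ {7}; common: ∅.
  x = 4: f ≡ 0 at y ∈ {4}; g ≡ 0 at y ∈ {3}; common: ∅.
  x = 5: f ≡ 0 at y ∈ {8}; g ≡ 0 at y ∈ {10}; common: ∅.
  x = 6: f ≡ 0 at y ∈ {1}; g ≡ 0 at y ∈ {6}; common: ∅.
  x = 7: f ≡ 0 at y ∈ {5}; g ≡ 0 at y ∈ {2}; common: ∅.
  x = 8: f ≡ 0 at y ∈ {9}; g ≡ 0 at y ∈ {9}; common: {9}.
  x = 9: f ≡ 0 at y ∈ {2}; g ≡ 0 at y ∈ {5}; common: ∅.
  x = 10: f ≡ 0 at y ∈ {6}; g ≡ 0 at y ∈ {1}; common: ∅.
Collecting: common zeros = {(8, 9)}, so the count is 1.
Comparison with the Bézout bound: 1 ≤ 1 = deg(f)·deg(g), as expected for curves with no common component (the bound is attained).


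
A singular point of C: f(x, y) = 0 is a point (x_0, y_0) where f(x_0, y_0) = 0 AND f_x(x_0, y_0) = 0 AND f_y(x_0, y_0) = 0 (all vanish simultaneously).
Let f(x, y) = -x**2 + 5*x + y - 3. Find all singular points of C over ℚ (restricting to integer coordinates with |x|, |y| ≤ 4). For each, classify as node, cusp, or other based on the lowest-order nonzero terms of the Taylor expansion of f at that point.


No singular points in the scanned grid; C is smooth there.

Compute partial derivatives:
  f_x = 5 - 2*x.
  f_y = 1.
f_y = 1 is a nonzero constant, so f_y never vanishes: no point (x, y) can satisfy f = f_x = f_y = 0. In particular no (x, y) ∈ {−4, ..., 4}² is singular; the curve is smooth.


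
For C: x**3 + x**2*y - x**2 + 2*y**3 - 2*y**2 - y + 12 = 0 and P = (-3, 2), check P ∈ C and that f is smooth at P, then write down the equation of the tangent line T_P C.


Tangent line at P: 21*x + 24*y + 15 = 0.

Step 1: f(-3, 2) = 0, so P lies on C.
Step 2: partial derivatives
  f_x(x, y) = 3*x**2 + 2*x*y - 2*x, f_y(x, y) = x**2 + 6*y**2 - 4*y - 1.
  f_x(P) = 21, f_y(P) = 24 (gradient nonzero, so P is smooth).
Step 3: tangent line at P: 21·(x − -3) + 24·(y − 2) = 0.
Expanding: 21*x + 24*y + 15 = 0.


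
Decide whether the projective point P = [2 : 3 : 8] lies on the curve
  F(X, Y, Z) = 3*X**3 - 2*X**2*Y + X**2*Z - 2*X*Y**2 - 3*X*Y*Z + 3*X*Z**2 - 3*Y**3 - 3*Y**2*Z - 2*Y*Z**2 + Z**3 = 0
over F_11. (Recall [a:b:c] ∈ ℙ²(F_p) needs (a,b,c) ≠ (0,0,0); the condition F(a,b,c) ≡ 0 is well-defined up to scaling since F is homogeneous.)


F(2,3,8) ≡ 1 (mod 11); P is NOT on the curve.

Evaluate F(2, 3, 8) term-by-term (mod 11).
  3*X**3 ↦ 3·8·1·1 = 24
  -2*X**2*Y ↦ -2·4·3·1 = -24
  X**2*Z ↦ 1·4·1·8 = 32
  -2*X*Y**2 ↦ -2·2·9·1 = -36
  -3*X*Y*Z ↦ -3·2·3·8 = -144
  3*X*Z**2 ↦ 3·2·1·64 = 384
  -3*Y**3 ↦ -3·1·27·1 = -81
  -3*Y**2*Z ↦ -3·1·9·8 = -216
  -2*Y*Z**2 ↦ -2·1·3·64 = -384
  Z**3 ↦ 1·1·1·512 = 512
Sum: F(2, 3, 8) = (24) + (-24) + (32) + (-36) + (-144) + (384) + (-81) + (-216) + (-384) + (512) = 67.
Reducing mod 11: 67 ≡ 1 (mod 11).
Since F(a, b, c) ≡ 1 ≠ 0 (mod 11), P does NOT lie on the curve.


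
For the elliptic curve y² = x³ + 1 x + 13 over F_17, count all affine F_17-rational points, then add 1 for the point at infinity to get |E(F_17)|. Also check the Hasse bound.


Affine points = {(0, 8), (0, 9), (1, 7), (1, 10), (3, 3), (3, 14), (4, 8), (4, 9), (12, 6), (12, 11), (13, 8), (13, 9), (14, 0)}; affine count = 13; |E(F_17)| = 14.

Discriminant check: Δ ∝ 4a³ + 27b² = 4·1³ + 27·13² = 4·1 + 27·169 ≡ 11 (mod 17). Nonzero ⇒ E is nonsingular.
For each x ∈ F_17, compute rhs = x³ + 1·x + 13 mod 17, then count y ∈ F_17 with y² ≡ rhs.
  x = 0: rhs = 13, matching y values: 8, 9 (2 points).
  x = 1: rhs = 15, matching y values: 7, 10 (2 points).
  x = 2: rhs = 6, matching y values: none (0 points).
  x = 3: rhs = 9, matching y values: 3, 14 (2 points).
  x = 4: rhs = 13, matching y values: 8, 9 (2 points).
  x = 5: rhs = 7, matching y values: none (0 points).
  x = 6: rhs = 14, matching y values: none (0 points).
  x = 7: rhs = 6, matching y values: none (0 points).
  x = 8: rhs = 6, matching y values: none (0 points).
  x = 9: rhs = 3, matching y values: none (0 points).
  x = 10: rhs = 3, matching y values: none (0 points).
  x = 11: rhs = 12, matching y values: none (0 points).
  x = 12: rhs = 2, matching y values: 6, 11 (2 points).
  x = 13: rhs = 13, matching y values: 8, 9 (2 points).
  x = 14: rhs = 0, matching y values: 0 (1 points).
  x = 15: rhs = 3, matching y values: none (0 points).
  x = 16: rhs = 11, matching y values: none (0 points).
Total affine count: 13.
Full point count |E(F_17)| = 13 + 1 = 14.
Hasse bound: |14 − (17+1)| = |-4| = 4 ≤ 2√17 ≈ 8.2462 ✓.


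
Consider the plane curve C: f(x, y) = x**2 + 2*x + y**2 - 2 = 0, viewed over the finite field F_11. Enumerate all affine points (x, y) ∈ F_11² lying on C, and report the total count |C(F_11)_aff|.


Affine F_11-points: {(2, 4), (2, 7), (3, 3), (3, 8), (4, 0), (5, 0), (6, 3), (6, 8), (7, 4), (7, 7), (10, 5), (10, 6)}; count = 12.

For each of the 121 pairs (x, y) ∈ F_11², evaluate f(x, y) mod 11. Record the zeros.
  x = 0: [0↦9, 1↦10, 2↦2, 3↦7, 4↦3, 5↦1, 6↦1, 7↦3, 8↦7, 9↦2, 10↦10]  zeros at y ∈ ∅
  x = 1: [0↦1, 1↦2, 2↦5, 3↦10, 4↦6, 5↦4, 6↦4, 7↦6, 8↦10, 9↦5, 10↦2]  zeros at y ∈ ∅
  x = 2: [0↦6, 1↦7, 2↦10, 3↦4, 4↦0, 5↦9, 6↦9, 7↦0, 8↦4, 9↦10, 10↦7]  zeros at y ∈ {4, 7}
  x = 3: [0↦2, 1↦3, 2↦6, 3↦0, 4↦7, 5↦5, 6↦5, 7↦7, 8↦0, 9↦6, 10↦3]  zeros at y ∈ {3, 8}
  x = 4: [0↦0, 1↦1, 2↦4, 3↦9, 4↦5, 5↦3, 6↦3, 7↦5, 8↦9, 9↦4, 10↦1]  zeros at y ∈ {0}
  x = 5: [0↦0, 1↦1, 2↦4, 3↦9, 4↦5, 5↦3, 6↦3, 7↦5, 8↦9, 9↦4, 10↦1]  zeros at y ∈ {0}
  x = 6: [0↦2, 1↦3, 2↦6, 3↦0, 4↦7, 5↦5, 6↦5, 7↦7, 8↦0, 9↦6, 10↦3]  zeros at y ∈ {3, 8}
  x = 7: [0↦6, 1↦7, 2↦10, 3↦4, 4↦0, 5↦9, 6↦9, 7↦0, 8↦4, 9↦10, 10↦7]  zeros at y ∈ {4, 7}
  x = 8: [0↦1, 1↦2, 2↦5, 3↦10, 4↦6, 5↦4, 6↦4, 7↦6, 8↦10, 9↦5, 10↦2]  zeros at y ∈ ∅
  x = 9: [0↦9, 1↦10, 2↦2, 3↦7, 4↦3, 5↦1, 6↦1, 7↦3, 8↦7, 9↦2, 10↦10]  zeros at y ∈ ∅
  x = 10: [0↦8, 1↦9, 2↦1, 3↦6, 4↦2, 5↦0, 6↦0, 7↦2, 8↦6, 9↦1, 10↦9]  zeros at y ∈ {5, 6}
Collecting zeros: affine points = {(2, 4), (2, 7), (3, 3), (3, 8), (4, 0), (5, 0), (6, 3), (6, 8), (7, 4), (7, 7), (10, 5), (10, 6)}.
Total count |C(F_11)_aff| = 12.


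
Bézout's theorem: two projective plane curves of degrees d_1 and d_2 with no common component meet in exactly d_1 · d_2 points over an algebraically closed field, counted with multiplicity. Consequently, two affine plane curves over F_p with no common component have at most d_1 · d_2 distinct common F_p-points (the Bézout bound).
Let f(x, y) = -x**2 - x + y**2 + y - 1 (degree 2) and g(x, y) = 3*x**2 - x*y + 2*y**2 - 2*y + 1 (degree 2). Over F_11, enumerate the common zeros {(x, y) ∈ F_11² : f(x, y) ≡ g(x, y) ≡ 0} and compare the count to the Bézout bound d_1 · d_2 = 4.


Common zeros: ∅; count = 0; Bézout bound = 4.

deg(f) = 2, deg(g) = 2, so Bézout bound = 4.
Scan x ∈ F_11. For each x, list the y ∈ F_11 with f(x, y) ≡ 0 and those with g(x, y) ≡ 0 (mod 11); the common zeros in that column are the intersection.
  x = 0: f ≡ 0 at y ∈ {3, 7}; g ≡ 0 at y ∈ ∅; common: ∅.
  x = 1: f ≡ 0 at y ∈ ∅; g ≡ 0 at y ∈ ∅; common: ∅.
  x = 2: f ≡ 0 at y ∈ ∅; g ≡ 0 at y ∈ {1}; common: ∅.
  x = 3: f ≡ 0 at y ∈ {1, 9}; g ≡ 0 at y ∈ ∅; common: ∅.
  x = 4: f ≡ 0 at y ∈ ∅; g ≡ 0 at y ∈ ∅; common: ∅.
  x = 5: f ≡ 0 at y ∈ {4, 6}; g ≡ 0 at y ∈ ∅; common: ∅.
  x = 6: f ≡ 0 at y ∈ ∅; g ≡ 0 at y ∈ ∅; common: ∅.
  x = 7: f ≡ 0 at y ∈ {1, 9}; g ≡ 0 at y ∈ ∅; common: ∅.
  x = 8: f ≡ 0 at y ∈ ∅; g ≡ 0 at y ∈ ∅; common: ∅.
  x = 9: f ≡ 0 at y ∈ ∅; g ≡ 0 at y ∈ ∅; common: ∅.
  x = 10: f ≡ 0 at y ∈ {3, 7}; g ≡ 0 at y ∈ ∅; common: ∅.
Collecting: common zeros = ∅, so the count is 0.
Comparison with the Bézout bound: 0 ≤ 4 = deg(f)·deg(g), as expected for curves with no common component (the affine F_11-count falls short of the bound because intersections may lie at infinity, over extension fields, or carry multiplicity).


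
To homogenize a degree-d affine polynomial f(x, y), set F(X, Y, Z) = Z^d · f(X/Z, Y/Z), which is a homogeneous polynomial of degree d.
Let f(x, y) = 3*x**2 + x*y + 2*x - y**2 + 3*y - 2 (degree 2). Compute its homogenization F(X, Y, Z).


F(X, Y, Z) = 3*X**2 + X*Y + 2*X*Z - Y**2 + 3*Y*Z - 2*Z**2

deg(f) = 2.
Substitute x = X/Z, y = Y/Z into f, then multiply by Z^2.
  monomial 3·x^2·y^0 ↦ 3·X^2·Y^0·Z^0.
  monomial 1·x^1·y^1 ↦ 1·X^1·Y^1·Z^0.
  monomial 2·x^1·y^0 ↦ 2·X^1·Y^0·Z^1.
  monomial -1·x^0·y^2 ↦ -1·X^0·Y^2·Z^0.
  monomial 3·x^0·y^1 ↦ 3·X^0·Y^1·Z^1.
  monomial -2·x^0·y^0 ↦ -2·X^0·Y^0·Z^2.
Collecting: F(X, Y, Z) = 3*X**2 + X*Y + 2*X*Z - Y**2 + 3*Y*Z - 2*Z**2.


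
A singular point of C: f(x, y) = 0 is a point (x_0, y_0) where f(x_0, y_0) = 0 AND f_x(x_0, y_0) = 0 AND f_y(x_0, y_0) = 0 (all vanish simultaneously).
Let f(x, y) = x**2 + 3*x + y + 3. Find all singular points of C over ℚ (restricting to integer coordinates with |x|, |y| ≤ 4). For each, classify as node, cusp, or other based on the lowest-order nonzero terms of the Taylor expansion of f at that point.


No singular points in the scanned grid; C is smooth there.

Compute partial derivatives:
  f_x = 2*x + 3.
  f_y = 1.
f_y = 1 is a nonzero constant, so f_y never vanishes: no point (x, y) can satisfy f = f_x = f_y = 0. In particular no (x, y) ∈ {−4, ..., 4}² is singular; the curve is smooth.


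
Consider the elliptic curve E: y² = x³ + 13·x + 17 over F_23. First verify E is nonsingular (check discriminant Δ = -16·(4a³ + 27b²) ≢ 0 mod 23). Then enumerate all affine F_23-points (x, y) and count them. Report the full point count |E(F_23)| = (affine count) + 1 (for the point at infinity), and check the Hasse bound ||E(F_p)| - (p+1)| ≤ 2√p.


Affine points = {(1, 10), (1, 13), (4, 8), (4, 15), (5, 0), (6, 9), (6, 14), (8, 9), (8, 14), (9, 9), (9, 14), (19, 4), (19, 19), (21, 11), (21, 12), (22, 7), (22, 16)}; affine count = 17; |E(F_23)| = 18.

Discriminant check: Δ ∝ 4a³ + 27b² = 4·13³ + 27·17² = 4·2197 + 27·289 ≡ 8 (mod 23). Nonzero ⇒ E is nonsingular.
For each x ∈ F_23, compute rhs = x³ + 13·x + 17 mod 23, then count y ∈ F_23 with y² ≡ rhs.
  x = 0: rhs = 17, matching y values: none (0 points).
  x = 1: rhs = 8, matching y values: 10, 13 (2 points).
  x = 2: rhs = 5, matching y values: none (0 points).
  x = 3: rhs = 14, matching y values: none (0 points).
  x = 4: rhs = 18, matching y values: 8, 15 (2 points).
  x = 5: rhs = 0, matching y values: 0 (1 points).
  x = 6: rhs = 12, matching y values: 9, 14 (2 points).
  x = 7: rhs = 14, matching y values: none (0 points).
  x = 8: rhs = 12, matching y values: 9, 14 (2 points).
  x = 9: rhs = 12, matching y values: 9, 14 (2 points).
  x = 10: rhs = 20, matching y values: none (0 points).
  x = 11: rhs = 19, matching y values: none (0 points).
  x = 12: rhs = 15, matching y values: none (0 points).
  x = 13: rhs = 14, matching y values: none (0 points).
  x = 14: rhs = 22, matching y values: none (0 points).
  x = 15: rhs = 22, matching y values: none (0 points).
  x = 16: rhs = 20, matching y values: none (0 points).
  x = 17: rhs = 22, matching y values: none (0 points).
  x = 18: rhs = 11, matching y values: none (0 points).
  x = 19: rhs = 16, matching y values: 4, 19 (2 points).
  x = 20: rhs = 20, matching y values: none (0 points).
  x = 21: rhs = 6, matching y values: 11, 12 (2 points).
  x = 22: rhs = 3, matching y values: 7, 16 (2 points).
Total affine count: 17.
Full point count |E(F_23)| = 17 + 1 = 18.
Hasse bound: |18 − (23+1)| = |-6| = 6 ≤ 2√23 ≈ 9.5917 ✓.


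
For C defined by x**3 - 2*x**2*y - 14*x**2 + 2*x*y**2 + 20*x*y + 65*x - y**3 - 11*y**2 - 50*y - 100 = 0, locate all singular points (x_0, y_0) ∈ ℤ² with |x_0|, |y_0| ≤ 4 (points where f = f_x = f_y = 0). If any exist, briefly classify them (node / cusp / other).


Singular points: {(3, -2)}; classification: node.

Compute partial derivatives:
  f_x = 3*x**2 - 4*x*y - 28*x + 2*y**2 + 20*y + 65.
  f_y = -2*x**2 + 4*x*y + 20*x - 3*y**2 - 22*y - 50.
Scan x_0 ∈ {−4, ..., 4}. For each x_0, f_y(x_0, y) is a polynomial in y; find its integer roots y ∈ {−4, ..., 4}, then test f_x and f at those candidates.
  x = -4: f_y(-4, y) = -3*y**2 - 38*y - 162; no integer root y with |y| ≤ 4.
  x = -3: f_y(-3, y) = -3*y**2 - 34*y - 128; no integer root y with |y| ≤ 4.
  x = -2: f_y(-2, y) = -3*y**2 - 30*y - 98; no integer root y with |y| ≤ 4.
  x = -1: f_y(-1, y) = -3*y**2 - 26*y - 72; no integer root y with |y| ≤ 4.
  x = 0: f_y(0, y) = -3*y**2 - 22*y - 50; no integer root y with |y| ≤ 4.
  x = 1: f_y(1, y) = -3*y**2 - 18*y - 32; no integer root y with |y| ≤ 4.
  x = 2: f_y(2, y) = -3*y**2 - 14*y - 18; no integer root y with |y| ≤ 4.
  x = 3: f_y(3, y) = -3*y**2 - 10*y - 8; vanishes at y ∈ {-2}. (3, -2): f_x = 0, f = 0 — SINGULAR.
  x = 4: f_y(4, y) = -3*y**2 - 6*y - 2; no integer root y with |y| ≤ 4.
Only singular point on the grid: (3, -2).
Classify: substitute x = 3 + u, y = -2 + v and expand: f = u**3 - 2*u**2*v - u**2 + 2*u*v**2 - v**3 + v**2.
No constant or linear terms (consistent with a singular point). Quadratic part: -u**2 + v**2. Cubic part: u**3 - 2*u**2*v + 2*u*v**2 - v**3.
The quadratic part v**2 - u**2 = (v − u)(v + u) splits into two distinct linear factors, so there are two distinct tangent lines y − -2 = ±(x − 3) — this is a node (ordinary double point).
Classification: node.


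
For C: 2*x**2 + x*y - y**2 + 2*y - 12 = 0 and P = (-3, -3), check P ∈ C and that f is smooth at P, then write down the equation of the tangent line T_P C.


Tangent line at P: -15*x + 5*y - 30 = 0.

Step 1: f(-3, -3) = 0, so P lies on C.
Step 2: partial derivatives
  f_x(x, y) = 4*x + y, f_y(x, y) = x - 2*y + 2.
  f_x(P) = -15, f_y(P) = 5 (gradient nonzero, so P is smooth).
Step 3: tangent line at P: -15·(x − -3) + 5·(y − -3) = 0.
Expanding: -15*x + 5*y - 30 = 0.


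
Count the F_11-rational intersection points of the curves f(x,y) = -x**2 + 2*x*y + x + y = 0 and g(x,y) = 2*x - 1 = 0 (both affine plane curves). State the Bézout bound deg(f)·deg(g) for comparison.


Common zeros: {(6, 4)}; count = 1; Bézout bound = 2.

deg(f) = 2, deg(g) = 1, so Bézout bound = 2.
Scan x ∈ F_11. For each x, list the y ∈ F_11 with f(x, y) ≡ 0 and those with g(x, y) ≡ 0 (mod 11); the common zeros in that column are the intersection.
  x = 0: f ≡ 0 at y ∈ {0}; g ≡ 0 at y ∈ ∅; common: ∅.
  x = 1: f ≡ 0 at y ∈ {0}; g ≡ 0 at y ∈ ∅; common: ∅.
  x = 2: f ≡ 0 at y ∈ {7}; g ≡ 0 at y ∈ ∅; common: ∅.
  x = 3: f ≡ 0 at y ∈ {4}; g ≡ 0 at y ∈ ∅; common: ∅.
  x = 4: f ≡ 0 at y ∈ {5}; g ≡ 0 at y ∈ ∅; common: ∅.
  x = 5: f ≡ 0 at y ∈ ∅; g ≡ 0 at y ∈ ∅; common: ∅.
  x = 6: f ≡ 0 at y ∈ {4}; g ≡ 0 at y ∈ {0, 1, 2, 3, 4, 5, 6, 7, 8, 9, 10}; common: {4}.
  x = 7: f ≡ 0 at y ∈ {5}; g ≡ 0 at y ∈ ∅; common: ∅.
  x = 8: f ≡ 0 at y ∈ {2}; g ≡ 0 at y ∈ ∅; common: ∅.
  x = 9: f ≡ 0 at y ∈ {9}; g ≡ 0 at y ∈ ∅; common: ∅.
  x = 10: f ≡ 0 at y ∈ {9}; g ≡ 0 at y ∈ ∅; common: ∅.
Collecting: common zeros = {(6, 4)}, so the count is 1.
Comparison with the Bézout bound: 1 ≤ 2 = deg(f)·deg(g), as expected for curves with no common component (the affine F_11-count falls short of the bound because intersections may lie at infinity, over extension fields, or carry multiplicity).


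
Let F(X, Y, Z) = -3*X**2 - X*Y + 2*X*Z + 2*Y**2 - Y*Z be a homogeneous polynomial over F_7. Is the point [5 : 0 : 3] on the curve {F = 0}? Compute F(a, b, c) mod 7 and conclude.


F(5,0,3) ≡ 4 (mod 7); P is NOT on the curve.

Evaluate F(5, 0, 3) term-by-term (mod 7).
  -3*X**2 ↦ -3·25·1·1 = -75
  -X*Y ↦ -1·5·0·1 = 0
  2*X*Z ↦ 2·5·1·3 = 30
  2*Y**2 ↦ 2·1·0·1 = 0
  -Y*Z ↦ -1·1·0·3 = 0
Sum: F(5, 0, 3) = (-75) + (0) + (30) + (0) + (0) = -45.
Reducing mod 7: -45 ≡ 4 (mod 7).
Since F(a, b, c) ≡ 4 ≠ 0 (mod 7), P does NOT lie on the curve.


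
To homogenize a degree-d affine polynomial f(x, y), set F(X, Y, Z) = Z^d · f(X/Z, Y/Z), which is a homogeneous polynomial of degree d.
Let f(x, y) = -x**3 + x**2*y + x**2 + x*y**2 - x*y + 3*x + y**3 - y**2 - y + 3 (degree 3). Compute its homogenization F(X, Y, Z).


F(X, Y, Z) = -X**3 + X**2*Y + X**2*Z + X*Y**2 - X*Y*Z + 3*X*Z**2 + Y**3 - Y**2*Z - Y*Z**2 + 3*Z**3

deg(f) = 3.
Substitute x = X/Z, y = Y/Z into f, then multiply by Z^3.
  monomial -1·x^3·y^0 ↦ -1·X^3·Y^0·Z^0.
  monomial 1·x^2·y^1 ↦ 1·X^2·Y^1·Z^0.
  monomial 1·x^2·y^0 ↦ 1·X^2·Y^0·Z^1.
  monomial 1·x^1·y^2 ↦ 1·X^1·Y^2·Z^0.
  monomial -1·x^1·y^1 ↦ -1·X^1·Y^1·Z^1.
  monomial 3·x^1·y^0 ↦ 3·X^1·Y^0·Z^2.
  monomial 1·x^0·y^3 ↦ 1·X^0·Y^3·Z^0.
  monomial -1·x^0·y^2 ↦ -1·X^0·Y^2·Z^1.
  monomial -1·x^0·y^1 ↦ -1·X^0·Y^1·Z^2.
  monomial 3·x^0·y^0 ↦ 3·X^0·Y^0·Z^3.
Collecting: F(X, Y, Z) = -X**3 + X**2*Y + X**2*Z + X*Y**2 - X*Y*Z + 3*X*Z**2 + Y**3 - Y**2*Z - Y*Z**2 + 3*Z**3.


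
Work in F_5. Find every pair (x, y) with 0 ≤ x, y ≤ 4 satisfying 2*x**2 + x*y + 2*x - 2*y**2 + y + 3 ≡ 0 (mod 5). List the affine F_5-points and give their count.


Affine F_5-points: {(0, 4), (1, 3), (2, 0), (2, 4), (4, 2), (4, 3)}; count = 6.

For each of the 25 pairs (x, y) ∈ F_5², evaluate f(x, y) mod 5. Record the zeros.
  x = 0: [0↦3, 1↦2, 2↦2, 3↦3, 4↦0]  zeros at y ∈ {4}
  x = 1: [0↦2, 1↦2, 2↦3, 3↦0, 4↦3]  zeros at y ∈ {3}
  x = 2: [0↦0, 1↦1, 2↦3, 3↦1, 4↦0]  zeros at y ∈ {0, 4}
  x = 3: [0↦2, 1↦4, 2↦2, 3↦1, 4↦1]  zeros at y ∈ ∅
  x = 4: [0↦3, 1↦1, 2↦0, 3↦0, 4↦1]  zeros at y ∈ {2, 3}
Collecting zeros: affine points = {(0, 4), (1, 3), (2, 0), (2, 4), (4, 2), (4, 3)}.
Total count |C(F_5)_aff| = 6.


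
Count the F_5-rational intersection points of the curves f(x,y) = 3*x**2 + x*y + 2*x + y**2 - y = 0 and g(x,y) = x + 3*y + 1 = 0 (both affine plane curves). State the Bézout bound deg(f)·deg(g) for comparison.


Common zeros: ∅; count = 0; Bézout bound = 2.

deg(f) = 2, deg(g) = 1, so Bézout bound = 2.
Scan x ∈ F_5. For each x, list the y ∈ F_5 with f(x, y) ≡ 0 and those with g(x, y) ≡ 0 (mod 5); the common zeros in that column are the intersection.
  x = 0: f ≡ 0 at y ∈ {0, 1}; g ≡ 0 at y ∈ {3}; common: ∅.
  x = 1: f ≡ 0 at y ∈ {0}; g ≡ 0 at y ∈ {1}; common: ∅.
  x = 2: f ≡ 0 at y ∈ ∅; g ≡ 0 at y ∈ {4}; common: ∅.
  x = 3: f ≡ 0 at y ∈ ∅; g ≡ 0 at y ∈ {2}; common: ∅.
  x = 4: f ≡ 0 at y ∈ {1}; g ≡ 0 at y ∈ {0}; common: ∅.
Collecting: common zeros = ∅, so the count is 0.
Comparison with the Bézout bound: 0 ≤ 2 = deg(f)·deg(g), as expected for curves with no common component (the affine F_5-count falls short of the bound because intersections may lie at infinity, over extension fields, or carry multiplicity).


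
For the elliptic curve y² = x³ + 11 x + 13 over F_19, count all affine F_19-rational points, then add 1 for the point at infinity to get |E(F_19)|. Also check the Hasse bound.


Affine points = {(1, 5), (1, 14), (2, 9), (2, 10), (3, 4), (3, 15), (4, 8), (4, 11), (8, 9), (8, 10), (9, 9), (9, 10), (12, 7), (12, 12), (13, 4), (13, 15), (14, 2), (14, 17), (15, 0), (18, 1), (18, 18)}; affine count = 21; |E(F_19)| = 22.

Discriminant check: Δ ∝ 4a³ + 27b² = 4·11³ + 27·13² = 4·1331 + 27·169 ≡ 7 (mod 19). Nonzero ⇒ E is nonsingular.
For each x ∈ F_19, compute rhs = x³ + 11·x + 13 mod 19, then count y ∈ F_19 with y² ≡ rhs.
  x = 0: rhs = 13, matching y values: none (0 points).
  x = 1: rhs = 6, matching y values: 5, 14 (2 points).
  x = 2: rhs = 5, matching y values: 9, 10 (2 points).
  x = 3: rhs = 16, matching y values: 4, 15 (2 points).
  x = 4: rhs = 7, matching y values: 8, 11 (2 points).
  x = 5: rhs = 3, matching y values: none (0 points).
  x = 6: rhs = 10, matching y values: none (0 points).
  x = 7: rhs = 15, matching y values: none (0 points).
  x = 8: rhs = 5, matching y values: 9, 10 (2 points).
  x = 9: rhs = 5, matching y values: 9, 10 (2 points).
  x = 10: rhs = 2, matching y values: none (0 points).
  x = 11: rhs = 2, matching y values: none (0 points).
  x = 12: rhs = 11, matching y values: 7, 12 (2 points).
  x = 13: rhs = 16, matching y values: 4, 15 (2 points).
  x = 14: rhs = 4, matching y values: 2, 17 (2 points).
  x = 15: rhs = 0, matching y values: 0 (1 points).
  x = 16: rhs = 10, matching y values: none (0 points).
  x = 17: rhs = 2, matching y values: none (0 points).
  x = 18: rhs = 1, matching y values: 1, 18 (2 points).
Total affine count: 21.
Full point count |E(F_19)| = 21 + 1 = 22.
Hasse bound: |22 − (19+1)| = |2| = 2 ≤ 2√19 ≈ 8.7178 ✓.


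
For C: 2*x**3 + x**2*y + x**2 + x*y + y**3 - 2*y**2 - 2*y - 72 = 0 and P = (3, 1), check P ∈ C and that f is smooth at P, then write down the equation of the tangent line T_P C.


Tangent line at P: 67*x + 9*y - 210 = 0.

Step 1: f(3, 1) = 0, so P lies on C.
Step 2: partial derivatives
  f_x(x, y) = 6*x**2 + 2*x*y + 2*x + y, f_y(x, y) = x**2 + x + 3*y**2 - 4*y - 2.
  f_x(P) = 67, f_y(P) = 9 (gradient nonzero, so P is smooth).
Step 3: tangent line at P: 67·(x − 3) + 9·(y − 1) = 0.
Expanding: 67*x + 9*y - 210 = 0.


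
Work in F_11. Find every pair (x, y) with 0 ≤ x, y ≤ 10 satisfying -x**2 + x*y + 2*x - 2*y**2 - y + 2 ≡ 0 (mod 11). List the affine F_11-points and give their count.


Affine F_11-points: {(4, 8), (4, 10), (5, 1), (6, 0), (6, 8), (7, 0), (7, 3), (8, 10), (9, 1), (9, 3)}; count = 10.

For each of the 121 pairs (x, y) ∈ F_11², evaluate f(x, y) mod 11. Record the zeros.
  x = 0: [0↦2, 1↦10, 2↦3, 3↦3, 4↦10, 5↦2, 6↦1, 7↦7, 8↦9, 9↦7, 10↦1]  zeros at y ∈ ∅
  x = 1: [0↦3, 1↦1, 2↦6, 3↦7, 4↦4, 5↦8, 6↦8, 7↦4, 8↦7, 9↦6, 10↦1]  zeros at y ∈ ∅
  x = 2: [0↦2, 1↦1, 2↦7, 3↦9, 4↦7, 5↦1, 6↦2, 7↦10, 8↦3, 9↦3, 10↦10]  zeros at y ∈ ∅
  x = 3: [0↦10, 1↦10, 2↦6, 3↦9, 4↦8, 5↦3, 6↦5, 7↦3, 8↦8, 9↦9, 10↦6]  zeros at y ∈ ∅
  x = 4: [0↦5, 1↦6, 2↦3, 3↦7, 4↦7, 5↦3, 6↦6, 7↦5, 8↦0, 9↦2, 10↦0]  zeros at y ∈ {8, 10}
  x = 5: [0↦9, 1↦0, 2↦9, 3↦3, 4↦4, 5↦1, 6↦5, 7↦5, 8↦1, 9↦4, 10↦3]  zeros at y ∈ {1}
  x = 6: [0↦0, 1↦3, 2↦2, 3↦8, 4↦10, 5↦8, 6↦2, 7↦3, 8↦0, 9↦4, 10↦4]  zeros at y ∈ {0, 8}
  x = 7: [0↦0, 1↦4, 2↦4, 3↦0, 4↦3, 5↦2, 6↦8, 7↦10, 8↦8, 9↦2, 10↦3]  zeros at y ∈ {0, 3}
  x = 8: [0↦9, 1↦3, 2↦4, 3↦1, 4↦5, 5↦5, 6↦1, 7↦4, 8↦3, 9↦9, 10↦0]  zeros at y ∈ {10}
  x = 9: [0↦5, 1↦0, 2↦2, 3↦0, 4↦5, 5↦6, 6↦3, 7↦7, 8↦7, 9↦3, 10↦6]  zeros at y ∈ {1, 3}
  x = 10: [0↦10, 1↦6, 2↦9, 3↦8, 4↦3, 5↦5, 6↦3, 7↦8, 8↦9, 9↦6, 10↦10]  zeros at y ∈ ∅
Collecting zeros: affine points = {(4, 8), (4, 10), (5, 1), (6, 0), (6, 8), (7, 0), (7, 3), (8, 10), (9, 1), (9, 3)}.
Total count |C(F_11)_aff| = 10.


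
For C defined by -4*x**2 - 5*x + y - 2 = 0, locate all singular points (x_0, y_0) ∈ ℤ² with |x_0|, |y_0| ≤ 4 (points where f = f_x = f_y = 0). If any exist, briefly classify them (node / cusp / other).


No singular points in the scanned grid; C is smooth there.

Compute partial derivatives:
  f_x = -8*x - 5.
  f_y = 1.
f_y = 1 is a nonzero constant, so f_y never vanishes: no point (x, y) can satisfy f = f_x = f_y = 0. In particular no (x, y) ∈ {−4, ..., 4}² is singular; the curve is smooth.


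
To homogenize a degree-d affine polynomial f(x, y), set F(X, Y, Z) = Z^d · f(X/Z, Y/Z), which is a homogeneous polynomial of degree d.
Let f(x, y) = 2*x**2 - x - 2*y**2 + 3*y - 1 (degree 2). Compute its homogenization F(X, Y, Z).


F(X, Y, Z) = 2*X**2 - X*Z - 2*Y**2 + 3*Y*Z - Z**2

deg(f) = 2.
Substitute x = X/Z, y = Y/Z into f, then multiply by Z^2.
  monomial 2·x^2·y^0 ↦ 2·X^2·Y^0·Z^0.
  monomial -1·x^1·y^0 ↦ -1·X^1·Y^0·Z^1.
  monomial -2·x^0·y^2 ↦ -2·X^0·Y^2·Z^0.
  monomial 3·x^0·y^1 ↦ 3·X^0·Y^1·Z^1.
  monomial -1·x^0·y^0 ↦ -1·X^0·Y^0·Z^2.
Collecting: F(X, Y, Z) = 2*X**2 - X*Z - 2*Y**2 + 3*Y*Z - Z**2.


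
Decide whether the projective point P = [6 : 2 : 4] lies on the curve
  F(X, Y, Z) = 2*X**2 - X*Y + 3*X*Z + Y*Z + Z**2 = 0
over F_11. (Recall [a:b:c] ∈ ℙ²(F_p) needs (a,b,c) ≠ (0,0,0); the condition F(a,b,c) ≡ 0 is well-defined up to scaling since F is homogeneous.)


F(6,2,4) ≡ 2 (mod 11); P is NOT on the curve.

Evaluate F(6, 2, 4) term-by-term (mod 11).
  2*X**2 ↦ 2·36·1·1 = 72
  -X*Y ↦ -1·6·2·1 = -12
  3*X*Z ↦ 3·6·1·4 = 72
  Y*Z ↦ 1·1·2·4 = 8
  Z**2 ↦ 1·1·1·16 = 16
Sum: F(6, 2, 4) = (72) + (-12) + (72) + (8) + (16) = 156.
Reducing mod 11: 156 ≡ 2 (mod 11).
Since F(a, b, c) ≡ 2 ≠ 0 (mod 11), P does NOT lie on the curve.


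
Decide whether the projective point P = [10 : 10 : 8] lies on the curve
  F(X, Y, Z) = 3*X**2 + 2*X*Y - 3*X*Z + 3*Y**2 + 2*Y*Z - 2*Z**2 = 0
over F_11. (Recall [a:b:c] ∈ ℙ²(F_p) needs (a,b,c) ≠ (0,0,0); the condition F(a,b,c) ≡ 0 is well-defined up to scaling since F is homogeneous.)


F(10,10,8) ≡ 9 (mod 11); P is NOT on the curve.

Evaluate F(10, 10, 8) term-by-term (mod 11).
  3*X**2 ↦ 3·100·1·1 = 300
  2*X*Y ↦ 2·10·10·1 = 200
  -3*X*Z ↦ -3·10·1·8 = -240
  3*Y**2 ↦ 3·1·100·1 = 300
  2*Y*Z ↦ 2·1·10·8 = 160
  -2*Z**2 ↦ -2·1·1·64 = -128
Sum: F(10, 10, 8) = (300) + (200) + (-240) + (300) + (160) + (-128) = 592.
Reducing mod 11: 592 ≡ 9 (mod 11).
Since F(a, b, c) ≡ 9 ≠ 0 (mod 11), P does NOT lie on the curve.


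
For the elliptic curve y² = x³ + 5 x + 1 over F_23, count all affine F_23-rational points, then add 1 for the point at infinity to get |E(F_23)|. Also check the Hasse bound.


Affine points = {(0, 1), (0, 22), (4, 4), (4, 19), (5, 6), (5, 17), (8, 1), (8, 22), (9, 4), (9, 19), (10, 4), (10, 19), (12, 8), (12, 15), (13, 3), (13, 20), (14, 3), (14, 20), (15, 1), (15, 22), (17, 10), (17, 13), (18, 9), (18, 14), (19, 3), (19, 20), (21, 11), (21, 12), (22, 8), (22, 15)}; affine count = 30; |E(F_23)| = 31.

Discriminant check: Δ ∝ 4a³ + 27b² = 4·5³ + 27·1² = 4·125 + 27·1 ≡ 21 (mod 23). Nonzero ⇒ E is nonsingular.
For each x ∈ F_23, compute rhs = x³ + 5·x + 1 mod 23, then count y ∈ F_23 with y² ≡ rhs.
  x = 0: rhs = 1, matching y values: 1, 22 (2 points).
  x = 1: rhs = 7, matching y values: none (0 points).
  x = 2: rhs = 19, matching y values: none (0 points).
  x = 3: rhs = 20, matching y values: none (0 points).
  x = 4: rhs = 16, matching y values: 4, 19 (2 points).
  x = 5: rhs = 13, matching y values: 6, 17 (2 points).
  x = 6: rhs = 17, matching y values: none (0 points).
  x = 7: rhs = 11, matching y values: none (0 points).
  x = 8: rhs = 1, matching y values: 1, 22 (2 points).
  x = 9: rhs = 16, matching y values: 4, 19 (2 points).
  x = 10: rhs = 16, matching y values: 4, 19 (2 points).
  x = 11: rhs = 7, matching y values: none (0 points).
  x = 12: rhs = 18, matching y values: 8, 15 (2 points).
  x = 13: rhs = 9, matching y values: 3, 20 (2 points).
  x = 14: rhs = 9, matching y values: 3, 20 (2 points).
  x = 15: rhs = 1, matching y values: 1, 22 (2 points).
  x = 16: rhs = 14, matching y values: none (0 points).
  x = 17: rhs = 8, matching y values: 10, 13 (2 points).
  x = 18: rhs = 12, matching y values: 9, 14 (2 points).
  x = 19: rhs = 9, matching y values: 3, 20 (2 points).
  x = 20: rhs = 5, matching y values: none (0 points).
  x = 21: rhs = 6, matching y values: 11, 12 (2 points).
  x = 22: rhs = 18, matching y values: 8, 15 (2 points).
Total affine count: 30.
Full point count |E(F_23)| = 30 + 1 = 31.
Hasse bound: |31 − (23+1)| = |7| = 7 ≤ 2√23 ≈ 9.5917 ✓.


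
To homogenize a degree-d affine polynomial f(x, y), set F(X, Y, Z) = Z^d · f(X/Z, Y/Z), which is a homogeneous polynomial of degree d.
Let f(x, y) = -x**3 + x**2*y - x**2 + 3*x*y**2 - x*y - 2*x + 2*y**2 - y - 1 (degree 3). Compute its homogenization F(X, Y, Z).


F(X, Y, Z) = -X**3 + X**2*Y - X**2*Z + 3*X*Y**2 - X*Y*Z - 2*X*Z**2 + 2*Y**2*Z - Y*Z**2 - Z**3

deg(f) = 3.
Substitute x = X/Z, y = Y/Z into f, then multiply by Z^3.
  monomial -1·x^3·y^0 ↦ -1·X^3·Y^0·Z^0.
  monomial 1·x^2·y^1 ↦ 1·X^2·Y^1·Z^0.
  monomial -1·x^2·y^0 ↦ -1·X^2·Y^0·Z^1.
  monomial 3·x^1·y^2 ↦ 3·X^1·Y^2·Z^0.
  monomial -1·x^1·y^1 ↦ -1·X^1·Y^1·Z^1.
  monomial -2·x^1·y^0 ↦ -2·X^1·Y^0·Z^2.
  monomial 2·x^0·y^2 ↦ 2·X^0·Y^2·Z^1.
  monomial -1·x^0·y^1 ↦ -1·X^0·Y^1·Z^2.
  monomial -1·x^0·y^0 ↦ -1·X^0·Y^0·Z^3.
Collecting: F(X, Y, Z) = -X**3 + X**2*Y - X**2*Z + 3*X*Y**2 - X*Y*Z - 2*X*Z**2 + 2*Y**2*Z - Y*Z**2 - Z**3.


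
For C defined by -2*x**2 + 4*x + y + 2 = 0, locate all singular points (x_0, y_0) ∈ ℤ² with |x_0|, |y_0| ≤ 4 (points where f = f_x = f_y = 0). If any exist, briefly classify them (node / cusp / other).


No singular points in the scanned grid; C is smooth there.

Compute partial derivatives:
  f_x = 4 - 4*x.
  f_y = 1.
f_y = 1 is a nonzero constant, so f_y never vanishes: no point (x, y) can satisfy f = f_x = f_y = 0. In particular no (x, y) ∈ {−4, ..., 4}² is singular; the curve is smooth.


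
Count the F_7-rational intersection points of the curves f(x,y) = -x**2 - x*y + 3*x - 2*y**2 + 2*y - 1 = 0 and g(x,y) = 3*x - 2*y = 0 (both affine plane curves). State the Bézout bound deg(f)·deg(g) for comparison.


Common zeros: {(6, 2)}; count = 1; Bézout bound = 2.

deg(f) = 2, deg(g) = 1, so Bézout bound = 2.
Scan x ∈ F_7. For each x, list the y ∈ F_7 with f(x, y) ≡ 0 and those with g(x, y) ≡ 0 (mod 7); the common zeros in that column are the intersection.
  x = 0: f ≡ 0 at y ∈ ∅; g ≡ 0 at y ∈ {0}; common: ∅.
  x = 1: f ≡ 0 at y ∈ {1, 3}; g ≡ 0 at y ∈ {5}; common: ∅.
  x = 2: f ≡ 0 at y ∈ {2, 5}; g ≡ 0 at y ∈ {3}; common: ∅.
  x = 3: f ≡ 0 at y ∈ {5}; g ≡ 0 at y ∈ {1}; common: ∅.
  x = 4: f ≡ 0 at y ∈ ∅; g ≡ 0 at y ∈ {6}; common: ∅.
  x = 5: f ≡ 0 at y ∈ ∅; g ≡ 0 at y ∈ {4}; common: ∅.
  x = 6: f ≡ 0 at y ∈ {2, 3}; g ≡ 0 at y ∈ {2}; common: {2}.
Collecting: common zeros = {(6, 2)}, so the count is 1.
Comparison with the Bézout bound: 1 ≤ 2 = deg(f)·deg(g), as expected for curves with no common component (the affine F_7-count falls short of the bound because intersections may lie at infinity, over extension fields, or carry multiplicity).


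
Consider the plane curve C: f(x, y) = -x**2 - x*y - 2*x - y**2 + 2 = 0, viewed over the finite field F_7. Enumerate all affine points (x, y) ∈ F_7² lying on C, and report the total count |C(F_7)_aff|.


Affine F_7-points: {(0, 3), (0, 4), (1, 2), (1, 4), (2, 2), (2, 3)}; count = 6.

For each of the 49 pairs (x, y) ∈ F_7², evaluate f(x, y) mod 7. Record the zeros.
  x = 0: [0↦2, 1↦1, 2↦5, 3↦0, 4↦0, 5↦5, 6↦1]  zeros at y ∈ {3, 4}
  x = 1: [0↦6, 1↦4, 2↦0, 3↦1, 4↦0, 5↦4, 6↦6]  zeros at y ∈ {2, 4}
  x = 2: [0↦1, 1↦5, 2↦0, 3↦0, 4↦5, 5↦1, 6↦2]  zeros at y ∈ {2, 3}
  x = 3: [0↦1, 1↦4, 2↦5, 3↦4, 4↦1, 5↦3, 6↦3]  zeros at y ∈ ∅
  x = 4: [0↦6, 1↦1, 2↦1, 3↦6, 4↦2, 5↦3, 6↦2]  zeros at y ∈ ∅
  x = 5: [0↦2, 1↦3, 2↦2, 3↦6, 4↦1, 5↦1, 6↦6]  zeros at y ∈ ∅
  x = 6: [0↦3, 1↦3, 2↦1, 3↦4, 4↦5, 5↦4, 6↦1]  zeros at y ∈ ∅
Collecting zeros: affine points = {(0, 3), (0, 4), (1, 2), (1, 4), (2, 2), (2, 3)}.
Total count |C(F_7)_aff| = 6.


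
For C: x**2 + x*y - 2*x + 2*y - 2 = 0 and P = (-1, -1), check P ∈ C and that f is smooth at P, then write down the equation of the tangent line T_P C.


Tangent line at P: -5*x + y - 4 = 0.

Step 1: f(-1, -1) = 0, so P lies on C.
Step 2: partial derivatives
  f_x(x, y) = 2*x + y - 2, f_y(x, y) = x + 2.
  f_x(P) = -5, f_y(P) = 1 (gradient nonzero, so P is smooth).
Step 3: tangent line at P: -5·(x − -1) + 1·(y − -1) = 0.
Expanding: -5*x + y - 4 = 0.


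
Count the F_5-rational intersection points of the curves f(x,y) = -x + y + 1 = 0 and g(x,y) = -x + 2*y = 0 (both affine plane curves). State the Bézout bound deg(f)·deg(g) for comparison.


Common zeros: {(2, 1)}; count = 1; Bézout bound = 1.

deg(f) = 1, deg(g) = 1, so Bézout bound = 1.
Scan x ∈ F_5. For each x, list the y ∈ F_5 with f(x, y) ≡ 0 and those with g(x, y) ≡ 0 (mod 5); the common zeros in that column are the intersection.
  x = 0: f ≡ 0 at y ∈ {4}; g ≡ 0 at y ∈ {0}; common: ∅.
  x = 1: f ≡ 0 at y ∈ {0}; g ≡ 0 at y ∈ {3}; common: ∅.
  x = 2: f ≡ 0 at y ∈ {1}; g ≡ 0 at y ∈ {1}; common: {1}.
  x = 3: f ≡ 0 at y ∈ {2}; g ≡ 0 at y ∈ {4}; common: ∅.
  x = 4: f ≡ 0 at y ∈ {3}; g ≡ 0 at y ∈ {2}; common: ∅.
Collecting: common zeros = {(2, 1)}, so the count is 1.
Comparison with the Bézout bound: 1 ≤ 1 = deg(f)·deg(g), as expected for curves with no common component (the bound is attained).


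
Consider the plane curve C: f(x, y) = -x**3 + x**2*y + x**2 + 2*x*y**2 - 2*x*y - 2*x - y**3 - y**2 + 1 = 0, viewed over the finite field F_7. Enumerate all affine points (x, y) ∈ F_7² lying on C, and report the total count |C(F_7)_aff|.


Affine F_7-points: {(0, 3), (1, 2), (2, 0), (2, 3), (4, 5), (6, 6)}; count = 6.

For each of the 49 pairs (x, y) ∈ F_7², evaluate f(x, y) mod 7. Record the zeros.
  x = 0: [0↦1, 1↦6, 2↦3, 3↦0, 4↦5, 5↦5, 6↦1]  zeros at y ∈ {3}
  x = 1: [0↦6, 1↦5, 2↦0, 3↦6, 4↦3, 5↦6, 6↦2]  zeros at y ∈ {2}
  x = 2: [0↦0, 1↦2, 2↦4, 3↦0, 4↦5, 5↦6, 6↦4]  zeros at y ∈ {0, 3}
  x = 3: [0↦5, 1↦5, 2↦2, 3↦4, 4↦5, 5↦6, 6↦1]  zeros at y ∈ ∅
  x = 4: [0↦1, 1↦1, 2↦2, 3↦5, 4↦4, 5↦0, 6↦1]  zeros at y ∈ {5}
  x = 5: [0↦3, 1↦5, 2↦5, 3↦4, 4↦3, 5↦3, 6↦5]  zeros at y ∈ ∅
  x = 6: [0↦5, 1↦4, 2↦5, 3↦2, 4↦3, 5↦2, 6↦0]  zeros at y ∈ {6}
Collecting zeros: affine points = {(0, 3), (1, 2), (2, 0), (2, 3), (4, 5), (6, 6)}.
Total count |C(F_7)_aff| = 6.


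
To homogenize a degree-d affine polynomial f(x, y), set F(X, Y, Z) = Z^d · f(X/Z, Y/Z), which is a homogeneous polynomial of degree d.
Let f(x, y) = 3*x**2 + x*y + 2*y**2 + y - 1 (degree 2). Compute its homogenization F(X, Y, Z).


F(X, Y, Z) = 3*X**2 + X*Y + 2*Y**2 + Y*Z - Z**2

deg(f) = 2.
Substitute x = X/Z, y = Y/Z into f, then multiply by Z^2.
  monomial 3·x^2·y^0 ↦ 3·X^2·Y^0·Z^0.
  monomial 1·x^1·y^1 ↦ 1·X^1·Y^1·Z^0.
  monomial 2·x^0·y^2 ↦ 2·X^0·Y^2·Z^0.
  monomial 1·x^0·y^1 ↦ 1·X^0·Y^1·Z^1.
  monomial -1·x^0·y^0 ↦ -1·X^0·Y^0·Z^2.
Collecting: F(X, Y, Z) = 3*X**2 + X*Y + 2*Y**2 + Y*Z - Z**2.


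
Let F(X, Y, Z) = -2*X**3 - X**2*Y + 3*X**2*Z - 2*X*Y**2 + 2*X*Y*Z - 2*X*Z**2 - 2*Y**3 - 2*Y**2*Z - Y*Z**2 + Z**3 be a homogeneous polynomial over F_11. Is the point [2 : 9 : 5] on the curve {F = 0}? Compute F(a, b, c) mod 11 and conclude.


F(2,9,5) ≡ 3 (mod 11); P is NOT on the curve.

Evaluate F(2, 9, 5) term-by-term (mod 11).
  -2*X**3 ↦ -2·8·1·1 = -16
  -X**2*Y ↦ -1·4·9·1 = -36
  3*X**2*Z ↦ 3·4·1·5 = 60
  -2*X*Y**2 ↦ -2·2·81·1 = -324
  2*X*Y*Z ↦ 2·2·9·5 = 180
  -2*X*Z**2 ↦ -2·2·1·25 = -100
  -2*Y**3 ↦ -2·1·729·1 = -1458
  -2*Y**2*Z ↦ -2·1·81·5 = -810
  -Y*Z**2 ↦ -1·1·9·25 = -225
  Z**3 ↦ 1·1·1·125 = 125
Sum: F(2, 9, 5) = (-16) + (-36) + (60) + (-324) + (180) + (-100) + (-1458) + (-810) + (-225) + (125) = -2604.
Reducing mod 11: -2604 ≡ 3 (mod 11).
Since F(a, b, c) ≡ 3 ≠ 0 (mod 11), P does NOT lie on the curve.
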